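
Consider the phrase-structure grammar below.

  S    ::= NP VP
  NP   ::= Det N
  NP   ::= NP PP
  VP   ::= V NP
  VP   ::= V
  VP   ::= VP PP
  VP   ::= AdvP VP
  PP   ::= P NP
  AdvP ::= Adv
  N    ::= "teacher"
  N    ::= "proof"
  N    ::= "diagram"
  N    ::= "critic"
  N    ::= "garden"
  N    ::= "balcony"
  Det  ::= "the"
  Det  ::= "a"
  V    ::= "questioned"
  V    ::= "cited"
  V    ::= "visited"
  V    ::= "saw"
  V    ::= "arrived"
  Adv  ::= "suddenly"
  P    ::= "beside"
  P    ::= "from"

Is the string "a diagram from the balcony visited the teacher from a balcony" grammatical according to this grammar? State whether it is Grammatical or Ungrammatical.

[S [NP [NP [Det a] [N diagram]] [PP [P from] [NP [Det the] [N balcony]]]] [VP [V visited] [NP [NP [Det the] [N teacher]] [PP [P from] [NP [Det a] [N balcony]]]]]]
Every word is introduced by a lexical rule and the phrasal rules combine the resulting categories into a single S.

Grammatical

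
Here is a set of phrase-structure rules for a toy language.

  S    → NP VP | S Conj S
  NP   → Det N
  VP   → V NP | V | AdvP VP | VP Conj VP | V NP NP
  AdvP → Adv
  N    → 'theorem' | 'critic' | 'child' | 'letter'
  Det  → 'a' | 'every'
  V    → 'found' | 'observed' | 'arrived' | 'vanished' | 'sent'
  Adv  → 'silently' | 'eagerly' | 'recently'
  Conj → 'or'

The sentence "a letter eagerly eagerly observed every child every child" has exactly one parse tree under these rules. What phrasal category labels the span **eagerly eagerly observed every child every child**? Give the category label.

S
  NP
    Det: a
    N: letter
  VP
    AdvP
      Adv: eagerly
    VP
      AdvP
        Adv: eagerly
      VP
        V: observed
        NP
          Det: every
          N: child
        NP
          Det: every
          N: child
The span 'eagerly eagerly observed every child every child' is the VP node built by VP → AdvP VP.

VP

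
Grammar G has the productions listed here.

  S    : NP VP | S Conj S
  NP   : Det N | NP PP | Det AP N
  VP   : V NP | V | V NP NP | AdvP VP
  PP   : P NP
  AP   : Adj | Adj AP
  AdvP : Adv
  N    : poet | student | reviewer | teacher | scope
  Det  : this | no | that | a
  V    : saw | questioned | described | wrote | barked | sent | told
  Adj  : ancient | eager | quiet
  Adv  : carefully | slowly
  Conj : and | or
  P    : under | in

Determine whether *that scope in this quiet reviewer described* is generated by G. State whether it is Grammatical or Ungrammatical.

S
  NP
    NP
      Det: that
      N: scope
    PP
      P: in
      NP
        Det: this
        AP
          Adj: quiet
        N: reviewer
  VP
    V: described
The bracketing above is licensed at every node by one of the given productions, with S at the root.

Grammatical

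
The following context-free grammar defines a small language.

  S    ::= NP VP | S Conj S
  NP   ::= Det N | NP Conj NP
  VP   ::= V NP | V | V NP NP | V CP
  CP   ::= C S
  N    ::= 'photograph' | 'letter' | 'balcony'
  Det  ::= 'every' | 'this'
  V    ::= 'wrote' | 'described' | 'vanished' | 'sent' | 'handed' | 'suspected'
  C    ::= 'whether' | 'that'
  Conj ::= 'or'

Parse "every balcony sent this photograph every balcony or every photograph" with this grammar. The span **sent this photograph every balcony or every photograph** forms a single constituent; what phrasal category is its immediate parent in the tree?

S

[S [NP [Det every] [N balcony]] [VP [V sent] [NP [Det this] [N photograph]] [NP [NP [Det every] [N balcony]] [Conj or] [NP [Det every] [N photograph]]]]]
The span 'sent this photograph every balcony or every photograph' is the VP node built by VP → V NP NP.
Its mother is the S built by S → NP VP.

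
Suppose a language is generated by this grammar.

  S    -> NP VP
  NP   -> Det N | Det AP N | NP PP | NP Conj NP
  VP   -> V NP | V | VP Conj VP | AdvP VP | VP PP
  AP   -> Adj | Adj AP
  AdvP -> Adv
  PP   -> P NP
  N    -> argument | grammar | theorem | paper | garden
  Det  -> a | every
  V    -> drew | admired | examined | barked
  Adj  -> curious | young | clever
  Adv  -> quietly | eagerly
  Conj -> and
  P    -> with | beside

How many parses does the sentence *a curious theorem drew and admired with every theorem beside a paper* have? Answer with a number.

5

Two of the 5 distinct bracketings:
[S [NP [Det a] [AP [Adj curious]] [N theorem]] [VP [VP [V drew]] [Conj and] [VP [VP [V admired]] [PP [P with] [NP [NP [Det every] [N theorem]] [PP [P beside] [NP [Det a] [N paper]]]]]]]]
[S [NP [Det a] [AP [Adj curious]] [N theorem]] [VP [VP [V drew]] [Conj and] [VP [VP [VP [V admired]] [PP [P with] [NP [Det every] [N theorem]]]] [PP [P beside] [NP [Det a] [N paper]]]]]]
The difference turns on whether NP → NP PP is used at the relevant span, versus an alternative expansion of NP.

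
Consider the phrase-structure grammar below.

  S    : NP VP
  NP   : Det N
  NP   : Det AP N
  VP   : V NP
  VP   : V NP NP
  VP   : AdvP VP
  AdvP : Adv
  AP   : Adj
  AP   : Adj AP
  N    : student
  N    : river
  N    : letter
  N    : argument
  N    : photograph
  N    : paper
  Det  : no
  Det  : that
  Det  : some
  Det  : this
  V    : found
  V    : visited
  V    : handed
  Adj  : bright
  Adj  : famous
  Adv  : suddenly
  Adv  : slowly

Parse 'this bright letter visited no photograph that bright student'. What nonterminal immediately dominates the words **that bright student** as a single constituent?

[S [NP [Det this] [AP [Adj bright]] [N letter]] [VP [V visited] [NP [Det no] [N photograph]] [NP [Det that] [AP [Adj bright]] [N student]]]]
The span 'that bright student' is the NP node built by NP → Det AP N.

NP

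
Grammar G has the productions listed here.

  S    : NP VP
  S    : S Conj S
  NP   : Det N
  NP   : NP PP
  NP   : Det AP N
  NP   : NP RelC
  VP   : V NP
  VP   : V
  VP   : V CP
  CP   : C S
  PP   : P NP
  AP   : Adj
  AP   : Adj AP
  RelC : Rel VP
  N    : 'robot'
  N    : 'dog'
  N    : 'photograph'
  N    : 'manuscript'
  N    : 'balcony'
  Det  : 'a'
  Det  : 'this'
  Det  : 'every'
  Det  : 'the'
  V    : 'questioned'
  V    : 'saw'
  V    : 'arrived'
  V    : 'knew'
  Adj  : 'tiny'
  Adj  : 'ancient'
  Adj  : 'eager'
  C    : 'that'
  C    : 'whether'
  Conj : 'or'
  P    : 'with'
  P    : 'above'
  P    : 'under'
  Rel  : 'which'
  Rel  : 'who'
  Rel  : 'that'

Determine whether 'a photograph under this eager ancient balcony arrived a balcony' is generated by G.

S
  NP
    NP
      Det: a
      N: photograph
    PP
      P: under
      NP
        Det: this
        AP
          Adj: eager
          AP
            Adj: ancient
        N: balcony
  VP
    V: arrived
    NP
      Det: a
      N: balcony
Every word is introduced by a lexical rule and the phrasal rules combine the resulting categories into a single S.

Grammatical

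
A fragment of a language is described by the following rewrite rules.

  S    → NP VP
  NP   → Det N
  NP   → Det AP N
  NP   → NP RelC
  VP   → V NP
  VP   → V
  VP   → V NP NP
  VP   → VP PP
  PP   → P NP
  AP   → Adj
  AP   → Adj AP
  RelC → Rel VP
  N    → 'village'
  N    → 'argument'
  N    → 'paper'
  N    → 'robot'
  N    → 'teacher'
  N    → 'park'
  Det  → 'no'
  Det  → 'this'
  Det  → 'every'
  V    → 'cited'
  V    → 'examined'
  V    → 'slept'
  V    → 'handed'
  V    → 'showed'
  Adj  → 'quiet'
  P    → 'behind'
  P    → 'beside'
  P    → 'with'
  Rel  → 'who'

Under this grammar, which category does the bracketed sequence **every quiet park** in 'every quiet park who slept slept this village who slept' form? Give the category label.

NP

S
  NP
    NP
      Det: every
      AP
        Adj: quiet
      N: park
    RelC
      Rel: who
      VP
        V: slept
  VP
    V: slept
    NP
      NP
        Det: this
        N: village
      RelC
        Rel: who
        VP
          V: slept
The span 'every quiet park' is the NP node built by NP → Det AP N.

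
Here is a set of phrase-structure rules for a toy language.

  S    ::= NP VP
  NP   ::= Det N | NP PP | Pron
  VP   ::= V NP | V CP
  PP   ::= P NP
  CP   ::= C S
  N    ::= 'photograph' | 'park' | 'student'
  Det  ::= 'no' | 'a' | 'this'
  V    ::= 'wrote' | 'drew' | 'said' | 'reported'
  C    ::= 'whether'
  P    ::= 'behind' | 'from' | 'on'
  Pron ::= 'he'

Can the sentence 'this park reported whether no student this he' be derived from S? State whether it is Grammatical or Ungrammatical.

Ungrammatical

An N word can never sit immediately before a Det word in any string this grammar generates, so the substring 'student this' rules out a derivation.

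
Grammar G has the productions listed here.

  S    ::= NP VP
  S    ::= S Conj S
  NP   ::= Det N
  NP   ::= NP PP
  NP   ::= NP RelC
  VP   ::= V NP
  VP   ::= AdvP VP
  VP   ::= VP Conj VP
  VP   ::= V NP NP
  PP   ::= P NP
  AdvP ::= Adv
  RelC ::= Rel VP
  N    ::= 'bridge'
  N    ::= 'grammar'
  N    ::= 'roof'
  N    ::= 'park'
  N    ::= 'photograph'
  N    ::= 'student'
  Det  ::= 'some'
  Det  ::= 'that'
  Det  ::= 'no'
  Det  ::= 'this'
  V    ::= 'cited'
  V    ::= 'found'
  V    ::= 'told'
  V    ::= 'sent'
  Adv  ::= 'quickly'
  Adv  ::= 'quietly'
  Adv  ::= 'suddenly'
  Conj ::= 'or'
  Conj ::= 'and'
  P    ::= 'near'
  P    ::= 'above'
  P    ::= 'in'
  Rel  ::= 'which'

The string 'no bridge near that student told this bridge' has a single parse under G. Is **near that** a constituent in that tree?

[S [NP [NP [Det no] [N bridge]] [PP [P near] [NP [Det that] [N student]]]] [VP [V told] [NP [Det this] [N bridge]]]]
The smallest constituent containing 'near that' is the PP spanning 'near that student'; no single node in the tree dominates exactly the given words.

No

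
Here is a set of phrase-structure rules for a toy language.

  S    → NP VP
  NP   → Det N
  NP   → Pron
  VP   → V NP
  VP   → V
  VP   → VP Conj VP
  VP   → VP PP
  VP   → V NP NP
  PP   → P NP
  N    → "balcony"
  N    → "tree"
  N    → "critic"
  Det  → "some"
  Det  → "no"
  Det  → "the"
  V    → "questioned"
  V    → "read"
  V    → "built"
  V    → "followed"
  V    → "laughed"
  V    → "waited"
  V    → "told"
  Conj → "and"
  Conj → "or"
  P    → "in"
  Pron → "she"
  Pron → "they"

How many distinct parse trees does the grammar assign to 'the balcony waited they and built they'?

[S [NP [Det the] [N balcony]] [VP [VP [V waited] [NP [Pron they]]] [Conj and] [VP [V built] [NP [Pron they]]]]]
No rule offers an alternative attachment or grouping for any span, so this is the only derivation.

1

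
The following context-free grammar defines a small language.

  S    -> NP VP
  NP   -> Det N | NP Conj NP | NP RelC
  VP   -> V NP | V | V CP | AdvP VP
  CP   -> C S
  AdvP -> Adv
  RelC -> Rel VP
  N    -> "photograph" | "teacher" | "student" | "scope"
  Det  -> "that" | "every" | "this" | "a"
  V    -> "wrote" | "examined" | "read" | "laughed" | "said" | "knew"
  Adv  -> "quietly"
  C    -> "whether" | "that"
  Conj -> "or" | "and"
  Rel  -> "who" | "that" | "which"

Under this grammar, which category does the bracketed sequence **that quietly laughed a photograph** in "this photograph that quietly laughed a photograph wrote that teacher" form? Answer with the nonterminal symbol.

[S [NP [NP [Det this] [N photograph]] [RelC [Rel that] [VP [AdvP [Adv quietly]] [VP [V laughed] [NP [Det a] [N photograph]]]]]] [VP [V wrote] [NP [Det that] [N teacher]]]]
The span 'that quietly laughed a photograph' is the RelC node built by RelC → Rel VP.

RelC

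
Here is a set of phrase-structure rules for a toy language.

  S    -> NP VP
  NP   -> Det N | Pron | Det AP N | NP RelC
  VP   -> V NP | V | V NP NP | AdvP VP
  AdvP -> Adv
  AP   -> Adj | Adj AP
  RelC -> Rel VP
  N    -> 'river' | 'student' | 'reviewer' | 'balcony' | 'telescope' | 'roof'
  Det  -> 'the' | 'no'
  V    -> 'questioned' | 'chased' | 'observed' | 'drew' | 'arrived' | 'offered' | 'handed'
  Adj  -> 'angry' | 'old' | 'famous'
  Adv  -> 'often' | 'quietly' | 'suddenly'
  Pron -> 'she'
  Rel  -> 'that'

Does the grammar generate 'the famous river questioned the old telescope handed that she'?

A Rel word can never sit immediately before a Pron word in any string this grammar generates, so the substring 'that she' rules out a derivation.

Ungrammatical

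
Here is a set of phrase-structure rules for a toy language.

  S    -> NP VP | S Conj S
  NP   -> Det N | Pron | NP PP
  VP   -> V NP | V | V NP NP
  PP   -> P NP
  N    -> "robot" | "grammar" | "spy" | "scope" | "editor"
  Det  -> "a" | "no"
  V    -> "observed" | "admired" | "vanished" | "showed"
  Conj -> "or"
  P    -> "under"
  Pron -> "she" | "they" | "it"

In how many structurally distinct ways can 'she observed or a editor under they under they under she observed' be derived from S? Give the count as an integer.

5

Two of the 5 distinct bracketings:
[S [S [NP [Pron she]] [VP [V observed]]] [Conj or] [S [NP [NP [Det a] [N editor]] [PP [P under] [NP [NP [Pron they]] [PP [P under] [NP [NP [Pron they]] [PP [P under] [NP [Pron she]]]]]]]] [VP [V observed]]]]
[S [S [NP [Pron she]] [VP [V observed]]] [Conj or] [S [NP [NP [Det a] [N editor]] [PP [P under] [NP [NP [NP [Pron they]] [PP [P under] [NP [Pron they]]]] [PP [P under] [NP [Pron she]]]]]] [VP [V observed]]]]
The trees differ in how a recursive rule is bracketed over the same span.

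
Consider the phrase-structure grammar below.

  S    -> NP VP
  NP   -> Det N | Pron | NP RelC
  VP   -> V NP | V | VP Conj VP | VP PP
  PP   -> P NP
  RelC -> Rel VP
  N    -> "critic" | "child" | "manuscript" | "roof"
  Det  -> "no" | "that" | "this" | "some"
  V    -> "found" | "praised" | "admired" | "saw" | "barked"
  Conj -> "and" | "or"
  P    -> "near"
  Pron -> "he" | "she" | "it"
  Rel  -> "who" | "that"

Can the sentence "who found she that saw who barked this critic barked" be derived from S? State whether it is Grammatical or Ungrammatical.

Ungrammatical

For S → NP VP, no prefix of the string parses as an NP.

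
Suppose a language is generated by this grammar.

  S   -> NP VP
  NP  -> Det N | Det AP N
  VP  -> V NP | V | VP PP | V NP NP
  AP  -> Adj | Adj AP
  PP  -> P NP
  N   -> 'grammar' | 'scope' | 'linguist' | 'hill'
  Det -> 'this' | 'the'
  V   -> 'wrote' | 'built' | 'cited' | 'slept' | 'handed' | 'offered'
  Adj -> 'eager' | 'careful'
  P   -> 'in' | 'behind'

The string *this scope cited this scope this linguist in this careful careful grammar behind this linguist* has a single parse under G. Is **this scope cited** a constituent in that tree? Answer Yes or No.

No

[S [NP [Det this] [N scope]] [VP [VP [VP [V cited] [NP [Det this] [N scope]] [NP [Det this] [N linguist]]] [PP [P in] [NP [Det this] [AP [Adj careful] [AP [Adj careful]]] [N grammar]]]] [PP [P behind] [NP [Det this] [N linguist]]]]]
The smallest constituent containing 'this scope cited' is the S spanning 'this scope cited this scope this linguist in this careful careful grammar behind this linguist'; no single node in the tree dominates exactly the given words.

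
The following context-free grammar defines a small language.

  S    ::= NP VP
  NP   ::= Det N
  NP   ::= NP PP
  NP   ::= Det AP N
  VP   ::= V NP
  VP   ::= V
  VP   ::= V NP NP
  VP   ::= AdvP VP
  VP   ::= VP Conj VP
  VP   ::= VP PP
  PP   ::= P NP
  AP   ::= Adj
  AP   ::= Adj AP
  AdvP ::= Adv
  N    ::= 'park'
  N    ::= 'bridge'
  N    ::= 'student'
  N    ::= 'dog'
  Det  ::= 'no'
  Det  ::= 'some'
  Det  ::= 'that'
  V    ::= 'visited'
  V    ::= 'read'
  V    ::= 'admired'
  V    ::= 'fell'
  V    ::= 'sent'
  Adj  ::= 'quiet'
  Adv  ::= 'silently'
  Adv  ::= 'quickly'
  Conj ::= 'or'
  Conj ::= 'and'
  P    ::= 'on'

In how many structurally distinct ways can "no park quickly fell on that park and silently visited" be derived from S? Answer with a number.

3

Two of the 3 distinct bracketings:
[S [NP [Det no] [N park]] [VP [AdvP [Adv quickly]] [VP [VP [VP [V fell]] [PP [P on] [NP [Det that] [N park]]]] [Conj and] [VP [AdvP [Adv silently]] [VP [V visited]]]]]]
[S [NP [Det no] [N park]] [VP [VP [AdvP [Adv quickly]] [VP [VP [V fell]] [PP [P on] [NP [Det that] [N park]]]]] [Conj and] [VP [AdvP [Adv silently]] [VP [V visited]]]]]
The trees differ in how a recursive rule is bracketed over the same span.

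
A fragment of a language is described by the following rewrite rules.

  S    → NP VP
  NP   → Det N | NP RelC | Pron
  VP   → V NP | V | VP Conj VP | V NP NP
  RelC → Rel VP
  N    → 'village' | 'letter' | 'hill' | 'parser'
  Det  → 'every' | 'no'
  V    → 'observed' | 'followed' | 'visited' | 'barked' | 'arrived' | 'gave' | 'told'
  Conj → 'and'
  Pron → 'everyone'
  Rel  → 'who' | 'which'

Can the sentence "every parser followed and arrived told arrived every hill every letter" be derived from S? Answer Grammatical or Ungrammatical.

Ungrammatical

For S → NP VP, the only prefix that parses as NP is 'every parser', but the remainder 'followed and arrived told arrived every hill every letter' is not a VP under these rules.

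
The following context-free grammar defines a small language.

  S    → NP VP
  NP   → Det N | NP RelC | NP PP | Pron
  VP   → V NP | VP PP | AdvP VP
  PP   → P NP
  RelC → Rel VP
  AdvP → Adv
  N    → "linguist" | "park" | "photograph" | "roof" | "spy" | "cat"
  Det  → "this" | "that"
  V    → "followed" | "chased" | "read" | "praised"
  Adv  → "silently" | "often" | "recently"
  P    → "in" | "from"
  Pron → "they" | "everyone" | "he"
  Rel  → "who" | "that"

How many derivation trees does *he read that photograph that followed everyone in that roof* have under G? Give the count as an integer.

4

Two of the 4 distinct bracketings:
[S [NP [Pron he]] [VP [V read] [NP [NP [Det that] [N photograph]] [RelC [Rel that] [VP [V followed] [NP [NP [Pron everyone]] [PP [P in] [NP [Det that] [N roof]]]]]]]]]
[S [NP [Pron he]] [VP [V read] [NP [NP [Det that] [N photograph]] [RelC [Rel that] [VP [VP [V followed] [NP [Pron everyone]]] [PP [P in] [NP [Det that] [N roof]]]]]]]]
The difference turns on whether NP → NP PP is used at the relevant span, versus an alternative expansion of NP.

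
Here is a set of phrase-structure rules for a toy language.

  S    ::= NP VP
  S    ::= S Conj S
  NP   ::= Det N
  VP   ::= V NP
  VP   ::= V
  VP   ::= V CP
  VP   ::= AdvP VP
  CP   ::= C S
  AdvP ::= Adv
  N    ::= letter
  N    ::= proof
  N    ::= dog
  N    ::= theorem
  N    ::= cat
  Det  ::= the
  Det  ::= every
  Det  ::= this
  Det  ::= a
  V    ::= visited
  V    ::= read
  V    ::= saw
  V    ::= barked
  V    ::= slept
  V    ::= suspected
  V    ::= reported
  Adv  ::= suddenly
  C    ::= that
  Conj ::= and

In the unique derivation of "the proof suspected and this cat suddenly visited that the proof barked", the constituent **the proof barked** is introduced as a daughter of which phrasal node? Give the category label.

[S [S [NP [Det the] [N proof]] [VP [V suspected]]] [Conj and] [S [NP [Det this] [N cat]] [VP [AdvP [Adv suddenly]] [VP [V visited] [CP [C that] [S [NP [Det the] [N proof]] [VP [V barked]]]]]]]]
The span 'the proof barked' is the S node built by S → NP VP.
Its mother is the CP built by CP → C S.

CP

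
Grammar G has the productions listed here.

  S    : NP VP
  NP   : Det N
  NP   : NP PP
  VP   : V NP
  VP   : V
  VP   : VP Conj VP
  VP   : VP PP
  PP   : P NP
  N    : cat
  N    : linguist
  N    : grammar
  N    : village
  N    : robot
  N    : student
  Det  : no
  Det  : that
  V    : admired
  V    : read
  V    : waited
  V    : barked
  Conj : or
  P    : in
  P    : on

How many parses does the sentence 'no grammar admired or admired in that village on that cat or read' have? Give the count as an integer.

Two of the 7 distinct bracketings:
[S [NP [Det no] [N grammar]] [VP [VP [V admired]] [Conj or] [VP [VP [VP [V admired]] [PP [P in] [NP [NP [Det that] [N village]] [PP [P on] [NP [Det that] [N cat]]]]]] [Conj or] [VP [V read]]]]]
[S [NP [Det no] [N grammar]] [VP [VP [V admired]] [Conj or] [VP [VP [VP [VP [V admired]] [PP [P in] [NP [Det that] [N village]]]] [PP [P on] [NP [Det that] [N cat]]]] [Conj or] [VP [V read]]]]]
The difference turns on whether NP → NP PP is used at the relevant span, versus an alternative expansion of NP.

7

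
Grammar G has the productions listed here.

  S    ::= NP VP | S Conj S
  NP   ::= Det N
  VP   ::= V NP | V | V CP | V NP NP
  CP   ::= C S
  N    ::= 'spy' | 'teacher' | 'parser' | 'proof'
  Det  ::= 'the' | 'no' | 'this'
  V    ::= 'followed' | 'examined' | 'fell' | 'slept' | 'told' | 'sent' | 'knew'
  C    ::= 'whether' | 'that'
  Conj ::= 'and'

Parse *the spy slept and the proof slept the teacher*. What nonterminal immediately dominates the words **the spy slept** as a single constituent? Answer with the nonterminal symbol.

S
  S
    NP
      Det: the
      N: spy
    VP
      V: slept
  Conj: and
  S
    NP
      Det: the
      N: proof
    VP
      V: slept
      NP
        Det: the
        N: teacher
The span 'the spy slept' is the S node built by S → NP VP.

S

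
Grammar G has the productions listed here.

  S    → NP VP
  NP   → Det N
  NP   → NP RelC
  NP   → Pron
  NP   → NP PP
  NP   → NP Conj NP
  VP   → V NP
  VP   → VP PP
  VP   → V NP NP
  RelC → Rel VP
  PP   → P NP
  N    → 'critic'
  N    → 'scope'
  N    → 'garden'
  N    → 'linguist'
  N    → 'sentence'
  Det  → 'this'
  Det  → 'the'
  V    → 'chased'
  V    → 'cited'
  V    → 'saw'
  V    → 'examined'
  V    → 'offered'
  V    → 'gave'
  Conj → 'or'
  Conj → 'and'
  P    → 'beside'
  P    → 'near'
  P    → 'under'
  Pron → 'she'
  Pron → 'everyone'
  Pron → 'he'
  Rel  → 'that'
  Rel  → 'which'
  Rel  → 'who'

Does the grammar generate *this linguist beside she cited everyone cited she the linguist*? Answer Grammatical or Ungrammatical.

Ungrammatical

For S → NP VP, every NP-prefix leaves a non-VP remainder: after 'this linguist' the remainder is not a VP; after 'this linguist beside she' the remainder is not a VP.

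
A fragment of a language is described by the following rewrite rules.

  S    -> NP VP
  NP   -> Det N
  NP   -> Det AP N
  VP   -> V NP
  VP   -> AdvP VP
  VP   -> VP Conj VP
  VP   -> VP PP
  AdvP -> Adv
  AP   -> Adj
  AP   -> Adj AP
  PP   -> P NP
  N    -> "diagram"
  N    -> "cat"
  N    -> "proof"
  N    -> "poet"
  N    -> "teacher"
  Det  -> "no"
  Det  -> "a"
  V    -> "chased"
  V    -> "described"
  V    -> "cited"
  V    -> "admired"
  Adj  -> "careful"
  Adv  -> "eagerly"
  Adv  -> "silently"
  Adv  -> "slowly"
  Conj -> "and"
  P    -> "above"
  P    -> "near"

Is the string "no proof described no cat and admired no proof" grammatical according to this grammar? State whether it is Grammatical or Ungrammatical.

Grammatical

[S [NP [Det no] [N proof]] [VP [VP [V described] [NP [Det no] [N cat]]] [Conj and] [VP [V admired] [NP [Det no] [N proof]]]]]
The bracketing above is licensed at every node by one of the given productions, with S at the root.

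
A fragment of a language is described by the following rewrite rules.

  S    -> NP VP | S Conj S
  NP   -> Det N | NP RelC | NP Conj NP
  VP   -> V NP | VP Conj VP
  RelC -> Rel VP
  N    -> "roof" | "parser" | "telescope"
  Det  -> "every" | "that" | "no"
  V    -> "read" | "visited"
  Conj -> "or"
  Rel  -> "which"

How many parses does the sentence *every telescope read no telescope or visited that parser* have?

[S [NP [Det every] [N telescope]] [VP [VP [V read] [NP [Det no] [N telescope]]] [Conj or] [VP [V visited] [NP [Det that] [N parser]]]]]
No rule offers an alternative attachment or grouping for any span, so this is the only derivation.

1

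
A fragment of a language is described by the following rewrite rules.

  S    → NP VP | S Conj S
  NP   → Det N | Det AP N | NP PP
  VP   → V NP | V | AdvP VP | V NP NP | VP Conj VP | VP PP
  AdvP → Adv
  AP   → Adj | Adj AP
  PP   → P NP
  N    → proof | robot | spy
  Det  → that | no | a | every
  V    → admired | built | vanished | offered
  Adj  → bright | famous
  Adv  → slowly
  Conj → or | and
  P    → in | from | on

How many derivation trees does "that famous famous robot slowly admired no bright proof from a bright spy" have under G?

3

Two of the 3 distinct bracketings:
[S [NP [Det that] [AP [Adj famous] [AP [Adj famous]]] [N robot]] [VP [AdvP [Adv slowly]] [VP [V admired] [NP [NP [Det no] [AP [Adj bright]] [N proof]] [PP [P from] [NP [Det a] [AP [Adj bright]] [N spy]]]]]]]
[S [NP [Det that] [AP [Adj famous] [AP [Adj famous]]] [N robot]] [VP [AdvP [Adv slowly]] [VP [VP [V admired] [NP [Det no] [AP [Adj bright]] [N proof]]] [PP [P from] [NP [Det a] [AP [Adj bright]] [N spy]]]]]]
The difference turns on whether NP → NP PP is used at the relevant span, versus an alternative expansion of NP.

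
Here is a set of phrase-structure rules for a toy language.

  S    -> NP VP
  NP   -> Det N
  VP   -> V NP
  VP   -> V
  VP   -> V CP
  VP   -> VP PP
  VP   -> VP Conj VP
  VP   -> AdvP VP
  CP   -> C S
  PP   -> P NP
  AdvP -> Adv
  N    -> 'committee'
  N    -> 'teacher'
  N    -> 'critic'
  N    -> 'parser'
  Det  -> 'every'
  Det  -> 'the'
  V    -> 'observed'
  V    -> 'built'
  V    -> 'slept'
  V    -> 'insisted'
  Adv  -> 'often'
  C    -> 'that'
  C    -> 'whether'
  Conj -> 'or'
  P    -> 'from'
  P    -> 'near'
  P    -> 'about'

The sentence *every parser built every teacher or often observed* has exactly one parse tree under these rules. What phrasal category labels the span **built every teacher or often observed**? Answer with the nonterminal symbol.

[S [NP [Det every] [N parser]] [VP [VP [V built] [NP [Det every] [N teacher]]] [Conj or] [VP [AdvP [Adv often]] [VP [V observed]]]]]
The span 'built every teacher or often observed' is the VP node built by VP → VP Conj VP.

VP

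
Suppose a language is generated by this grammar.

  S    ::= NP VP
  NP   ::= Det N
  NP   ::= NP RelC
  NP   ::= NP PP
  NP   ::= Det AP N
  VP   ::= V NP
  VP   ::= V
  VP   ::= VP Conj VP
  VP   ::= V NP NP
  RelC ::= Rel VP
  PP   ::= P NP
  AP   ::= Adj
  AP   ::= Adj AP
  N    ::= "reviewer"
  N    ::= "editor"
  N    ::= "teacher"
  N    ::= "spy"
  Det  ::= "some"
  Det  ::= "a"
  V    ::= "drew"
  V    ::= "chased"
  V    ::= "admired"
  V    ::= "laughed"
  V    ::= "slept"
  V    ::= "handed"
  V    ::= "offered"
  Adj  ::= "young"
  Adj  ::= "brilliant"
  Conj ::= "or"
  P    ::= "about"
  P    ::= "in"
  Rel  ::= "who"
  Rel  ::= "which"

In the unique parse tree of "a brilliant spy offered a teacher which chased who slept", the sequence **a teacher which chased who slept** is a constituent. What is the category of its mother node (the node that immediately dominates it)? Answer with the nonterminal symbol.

[S [NP [Det a] [AP [Adj brilliant]] [N spy]] [VP [V offered] [NP [NP [NP [Det a] [N teacher]] [RelC [Rel which] [VP [V chased]]]] [RelC [Rel who] [VP [V slept]]]]]]
The span 'a teacher which chased who slept' is the NP node built by NP → NP RelC.
Its mother is the VP built by VP → V NP.

VP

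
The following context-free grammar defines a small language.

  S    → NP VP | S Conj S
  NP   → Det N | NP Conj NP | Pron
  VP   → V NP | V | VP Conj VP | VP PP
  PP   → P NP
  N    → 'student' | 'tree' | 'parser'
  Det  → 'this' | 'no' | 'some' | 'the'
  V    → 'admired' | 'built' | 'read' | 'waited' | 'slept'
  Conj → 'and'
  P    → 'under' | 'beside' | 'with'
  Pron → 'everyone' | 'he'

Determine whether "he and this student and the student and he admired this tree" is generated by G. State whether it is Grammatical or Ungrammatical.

Grammatical

S
  NP
    NP
      Pron: he
    Conj: and
    NP
      NP
        Det: this
        N: student
      Conj: and
      NP
        NP
          Det: the
          N: student
        Conj: and
        NP
          Pron: he
  VP
    V: admired
    NP
      Det: this
      N: tree
The bracketing above is licensed at every node by one of the given productions, with S at the root.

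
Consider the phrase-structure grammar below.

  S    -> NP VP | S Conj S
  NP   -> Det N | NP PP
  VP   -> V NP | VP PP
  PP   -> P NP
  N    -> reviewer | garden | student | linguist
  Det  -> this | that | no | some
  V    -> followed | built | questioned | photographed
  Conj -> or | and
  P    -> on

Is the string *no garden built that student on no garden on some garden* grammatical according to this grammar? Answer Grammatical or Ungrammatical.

S
  NP
    Det: no
    N: garden
  VP
    V: built
    NP
      NP
        Det: that
        N: student
      PP
        P: on
        NP
          NP
            Det: no
            N: garden
          PP
            P: on
            NP
              Det: some
              N: garden
The bracketing above is licensed at every node by one of the given productions, with S at the root.

Grammatical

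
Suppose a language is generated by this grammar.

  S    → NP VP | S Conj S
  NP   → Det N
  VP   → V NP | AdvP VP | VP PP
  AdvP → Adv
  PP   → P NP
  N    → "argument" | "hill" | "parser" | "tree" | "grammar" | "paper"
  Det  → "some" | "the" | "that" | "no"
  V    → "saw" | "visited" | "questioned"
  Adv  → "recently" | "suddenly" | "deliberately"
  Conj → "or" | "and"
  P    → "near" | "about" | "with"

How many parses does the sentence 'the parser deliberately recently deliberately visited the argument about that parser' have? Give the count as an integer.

Two of the 4 distinct bracketings:
[S [NP [Det the] [N parser]] [VP [AdvP [Adv deliberately]] [VP [AdvP [Adv recently]] [VP [AdvP [Adv deliberately]] [VP [VP [V visited] [NP [Det the] [N argument]]] [PP [P about] [NP [Det that] [N parser]]]]]]]]
[S [NP [Det the] [N parser]] [VP [AdvP [Adv deliberately]] [VP [AdvP [Adv recently]] [VP [VP [AdvP [Adv deliberately]] [VP [V visited] [NP [Det the] [N argument]]]] [PP [P about] [NP [Det that] [N parser]]]]]]]
The trees differ in how a recursive rule is bracketed over the same span.

4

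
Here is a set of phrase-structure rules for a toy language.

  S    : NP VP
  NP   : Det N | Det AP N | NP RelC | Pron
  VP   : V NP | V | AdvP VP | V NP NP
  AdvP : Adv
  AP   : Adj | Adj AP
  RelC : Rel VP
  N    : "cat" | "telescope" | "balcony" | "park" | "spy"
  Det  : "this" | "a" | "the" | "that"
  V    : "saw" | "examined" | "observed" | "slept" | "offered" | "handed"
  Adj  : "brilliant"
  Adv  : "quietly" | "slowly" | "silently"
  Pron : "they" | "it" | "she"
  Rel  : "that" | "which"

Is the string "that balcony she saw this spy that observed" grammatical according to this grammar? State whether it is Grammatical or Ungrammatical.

Ungrammatical

For S → NP VP, the only prefix that parses as NP is 'that balcony', but the remainder 'she saw this spy that observed' is not a VP under these rules.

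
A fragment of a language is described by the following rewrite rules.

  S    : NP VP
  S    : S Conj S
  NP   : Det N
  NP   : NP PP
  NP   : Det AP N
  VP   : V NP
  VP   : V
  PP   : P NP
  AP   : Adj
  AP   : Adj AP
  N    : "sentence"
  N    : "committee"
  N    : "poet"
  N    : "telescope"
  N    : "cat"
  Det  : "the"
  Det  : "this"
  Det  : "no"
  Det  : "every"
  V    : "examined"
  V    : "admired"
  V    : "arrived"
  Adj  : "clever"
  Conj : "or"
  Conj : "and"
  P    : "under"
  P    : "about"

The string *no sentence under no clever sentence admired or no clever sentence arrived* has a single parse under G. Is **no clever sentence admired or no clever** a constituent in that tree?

No

[S [S [NP [NP [Det no] [N sentence]] [PP [P under] [NP [Det no] [AP [Adj clever]] [N sentence]]]] [VP [V admired]]] [Conj or] [S [NP [Det no] [AP [Adj clever]] [N sentence]] [VP [V arrived]]]]
The smallest constituent containing 'no clever sentence admired or no clever' is the S spanning 'no sentence under no clever sentence admired or no clever sentence arrived'; no single node in the tree dominates exactly the given words.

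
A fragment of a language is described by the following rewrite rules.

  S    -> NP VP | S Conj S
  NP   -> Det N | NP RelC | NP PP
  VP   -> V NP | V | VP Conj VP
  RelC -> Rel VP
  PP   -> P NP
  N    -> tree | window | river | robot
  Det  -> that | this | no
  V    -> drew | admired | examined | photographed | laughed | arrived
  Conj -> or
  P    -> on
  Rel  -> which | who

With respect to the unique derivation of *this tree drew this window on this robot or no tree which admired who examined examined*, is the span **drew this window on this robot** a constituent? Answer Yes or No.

[S [S [NP [Det this] [N tree]] [VP [V drew] [NP [NP [Det this] [N window]] [PP [P on] [NP [Det this] [N robot]]]]]] [Conj or] [S [NP [NP [NP [Det no] [N tree]] [RelC [Rel which] [VP [V admired]]]] [RelC [Rel who] [VP [V examined]]]] [VP [V examined]]]]
The words 'drew this window on this robot' are exhaustively dominated by a single VP node (built by VP → V NP), so they form a constituent.

Yes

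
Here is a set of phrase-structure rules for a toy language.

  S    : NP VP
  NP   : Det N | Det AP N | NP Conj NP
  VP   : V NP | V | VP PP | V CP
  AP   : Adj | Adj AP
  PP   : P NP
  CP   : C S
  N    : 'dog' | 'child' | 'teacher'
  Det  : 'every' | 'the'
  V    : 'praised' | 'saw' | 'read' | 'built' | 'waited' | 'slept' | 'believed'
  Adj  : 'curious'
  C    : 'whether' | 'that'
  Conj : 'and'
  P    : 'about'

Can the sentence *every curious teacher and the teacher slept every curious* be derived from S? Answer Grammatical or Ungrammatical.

For S → NP VP, every NP-prefix leaves a non-VP remainder: after 'every curious teacher' the remainder is not a VP; after 'every curious teacher and the teacher' the remainder is not a VP.

Ungrammatical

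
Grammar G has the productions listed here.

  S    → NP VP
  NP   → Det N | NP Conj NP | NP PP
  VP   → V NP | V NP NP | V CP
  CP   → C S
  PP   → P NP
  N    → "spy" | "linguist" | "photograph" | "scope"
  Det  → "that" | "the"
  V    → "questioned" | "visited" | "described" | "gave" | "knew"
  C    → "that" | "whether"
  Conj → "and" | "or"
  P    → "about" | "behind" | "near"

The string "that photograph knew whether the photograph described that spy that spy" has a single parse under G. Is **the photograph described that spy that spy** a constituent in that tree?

[S [NP [Det that] [N photograph]] [VP [V knew] [CP [C whether] [S [NP [Det the] [N photograph]] [VP [V described] [NP [Det that] [N spy]] [NP [Det that] [N spy]]]]]]]
The words 'the photograph described that spy that spy' are exhaustively dominated by a single S node (built by S → NP VP), so they form a constituent.

Yes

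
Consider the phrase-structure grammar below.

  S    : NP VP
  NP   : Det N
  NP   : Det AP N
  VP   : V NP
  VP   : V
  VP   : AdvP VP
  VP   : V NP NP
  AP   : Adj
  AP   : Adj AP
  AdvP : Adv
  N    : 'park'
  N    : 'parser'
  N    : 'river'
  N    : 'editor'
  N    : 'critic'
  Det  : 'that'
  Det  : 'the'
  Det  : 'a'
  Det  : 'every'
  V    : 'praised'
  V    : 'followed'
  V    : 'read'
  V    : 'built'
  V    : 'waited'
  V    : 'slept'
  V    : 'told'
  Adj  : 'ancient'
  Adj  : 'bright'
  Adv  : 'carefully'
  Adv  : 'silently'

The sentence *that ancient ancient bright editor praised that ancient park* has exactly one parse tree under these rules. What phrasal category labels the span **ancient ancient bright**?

AP

[S [NP [Det that] [AP [Adj ancient] [AP [Adj ancient] [AP [Adj bright]]]] [N editor]] [VP [V praised] [NP [Det that] [AP [Adj ancient]] [N park]]]]
The span 'ancient ancient bright' is the AP node built by AP → Adj AP.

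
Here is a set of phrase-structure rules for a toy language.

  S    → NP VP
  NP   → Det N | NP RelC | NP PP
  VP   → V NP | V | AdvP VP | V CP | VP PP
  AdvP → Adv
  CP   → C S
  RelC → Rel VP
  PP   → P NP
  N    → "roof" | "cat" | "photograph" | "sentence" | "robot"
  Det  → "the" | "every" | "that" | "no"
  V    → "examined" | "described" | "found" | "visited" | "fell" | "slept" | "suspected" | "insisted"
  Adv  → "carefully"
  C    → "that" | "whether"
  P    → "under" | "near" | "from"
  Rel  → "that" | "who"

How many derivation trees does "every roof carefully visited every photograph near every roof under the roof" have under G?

Two of the 9 distinct bracketings:
[S [NP [Det every] [N roof]] [VP [AdvP [Adv carefully]] [VP [V visited] [NP [NP [Det every] [N photograph]] [PP [P near] [NP [NP [Det every] [N roof]] [PP [P under] [NP [Det the] [N roof]]]]]]]]]
[S [NP [Det every] [N roof]] [VP [AdvP [Adv carefully]] [VP [V visited] [NP [NP [NP [Det every] [N photograph]] [PP [P near] [NP [Det every] [N roof]]]] [PP [P under] [NP [Det the] [N roof]]]]]]]
The trees differ in how a recursive rule is bracketed over the same span.

9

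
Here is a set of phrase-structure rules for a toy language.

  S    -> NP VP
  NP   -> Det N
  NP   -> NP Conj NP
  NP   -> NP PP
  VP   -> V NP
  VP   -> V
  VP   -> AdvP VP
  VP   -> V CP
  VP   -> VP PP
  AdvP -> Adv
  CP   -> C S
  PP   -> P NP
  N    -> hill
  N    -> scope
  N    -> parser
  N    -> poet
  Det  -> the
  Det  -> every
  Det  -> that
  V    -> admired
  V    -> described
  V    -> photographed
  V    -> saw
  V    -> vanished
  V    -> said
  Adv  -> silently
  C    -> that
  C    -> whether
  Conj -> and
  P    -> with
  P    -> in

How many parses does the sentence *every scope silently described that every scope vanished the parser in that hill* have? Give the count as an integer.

4

Two of the 4 distinct bracketings:
[S [NP [Det every] [N scope]] [VP [AdvP [Adv silently]] [VP [V described] [CP [C that] [S [NP [Det every] [N scope]] [VP [V vanished] [NP [NP [Det the] [N parser]] [PP [P in] [NP [Det that] [N hill]]]]]]]]]]
[S [NP [Det every] [N scope]] [VP [AdvP [Adv silently]] [VP [V described] [CP [C that] [S [NP [Det every] [N scope]] [VP [VP [V vanished] [NP [Det the] [N parser]]] [PP [P in] [NP [Det that] [N hill]]]]]]]]]
The difference turns on whether NP → NP PP is used at the relevant span, versus an alternative expansion of NP.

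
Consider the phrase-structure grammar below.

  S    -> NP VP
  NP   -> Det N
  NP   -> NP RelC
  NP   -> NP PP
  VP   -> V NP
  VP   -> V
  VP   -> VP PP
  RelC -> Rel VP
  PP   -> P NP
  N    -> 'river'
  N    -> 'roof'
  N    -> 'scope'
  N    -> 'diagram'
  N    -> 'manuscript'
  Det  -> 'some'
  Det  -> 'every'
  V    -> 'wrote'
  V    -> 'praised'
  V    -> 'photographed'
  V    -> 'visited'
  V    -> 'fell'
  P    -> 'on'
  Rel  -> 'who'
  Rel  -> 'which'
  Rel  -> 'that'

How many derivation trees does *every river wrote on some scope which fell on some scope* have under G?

3

Two of the 3 distinct bracketings:
[S [NP [Det every] [N river]] [VP [VP [V wrote]] [PP [P on] [NP [NP [Det some] [N scope]] [RelC [Rel which] [VP [VP [V fell]] [PP [P on] [NP [Det some] [N scope]]]]]]]]]
[S [NP [Det every] [N river]] [VP [VP [V wrote]] [PP [P on] [NP [NP [NP [Det some] [N scope]] [RelC [Rel which] [VP [V fell]]]] [PP [P on] [NP [Det some] [N scope]]]]]]]
The difference turns on whether NP → NP PP is used at the relevant span, versus an alternative expansion of NP.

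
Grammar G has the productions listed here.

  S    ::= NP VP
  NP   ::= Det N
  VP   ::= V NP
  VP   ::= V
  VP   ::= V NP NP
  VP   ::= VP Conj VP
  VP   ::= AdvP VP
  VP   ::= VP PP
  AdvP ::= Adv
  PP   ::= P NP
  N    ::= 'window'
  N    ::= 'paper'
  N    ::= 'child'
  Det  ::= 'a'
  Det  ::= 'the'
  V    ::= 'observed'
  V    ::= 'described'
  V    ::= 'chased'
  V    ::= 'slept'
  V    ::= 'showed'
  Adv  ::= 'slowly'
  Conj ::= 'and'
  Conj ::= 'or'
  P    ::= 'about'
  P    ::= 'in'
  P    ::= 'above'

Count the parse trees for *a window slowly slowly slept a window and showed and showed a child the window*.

9

Two of the 9 distinct bracketings:
[S [NP [Det a] [N window]] [VP [VP [AdvP [Adv slowly]] [VP [AdvP [Adv slowly]] [VP [V slept] [NP [Det a] [N window]]]]] [Conj and] [VP [VP [V showed]] [Conj and] [VP [V showed] [NP [Det a] [N child]] [NP [Det the] [N window]]]]]]
[S [NP [Det a] [N window]] [VP [VP [VP [AdvP [Adv slowly]] [VP [AdvP [Adv slowly]] [VP [V slept] [NP [Det a] [N window]]]]] [Conj and] [VP [V showed]]] [Conj and] [VP [V showed] [NP [Det a] [N child]] [NP [Det the] [N window]]]]]
The trees differ in how a recursive rule is bracketed over the same span.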